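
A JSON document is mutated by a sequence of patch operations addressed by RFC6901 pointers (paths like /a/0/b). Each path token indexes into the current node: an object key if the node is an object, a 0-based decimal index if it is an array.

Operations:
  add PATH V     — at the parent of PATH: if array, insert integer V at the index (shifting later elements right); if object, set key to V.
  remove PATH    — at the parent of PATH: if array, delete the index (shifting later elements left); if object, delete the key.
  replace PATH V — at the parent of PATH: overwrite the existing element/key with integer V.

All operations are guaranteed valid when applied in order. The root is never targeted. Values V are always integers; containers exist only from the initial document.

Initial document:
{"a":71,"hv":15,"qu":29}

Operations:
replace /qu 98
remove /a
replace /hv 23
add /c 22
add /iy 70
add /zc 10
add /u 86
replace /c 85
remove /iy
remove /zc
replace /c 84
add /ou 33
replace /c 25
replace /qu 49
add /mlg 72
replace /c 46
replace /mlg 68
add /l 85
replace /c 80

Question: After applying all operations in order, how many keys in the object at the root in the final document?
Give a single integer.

Answer: 7

Derivation:
After op 1 (replace /qu 98): {"a":71,"hv":15,"qu":98}
After op 2 (remove /a): {"hv":15,"qu":98}
After op 3 (replace /hv 23): {"hv":23,"qu":98}
After op 4 (add /c 22): {"c":22,"hv":23,"qu":98}
After op 5 (add /iy 70): {"c":22,"hv":23,"iy":70,"qu":98}
After op 6 (add /zc 10): {"c":22,"hv":23,"iy":70,"qu":98,"zc":10}
After op 7 (add /u 86): {"c":22,"hv":23,"iy":70,"qu":98,"u":86,"zc":10}
After op 8 (replace /c 85): {"c":85,"hv":23,"iy":70,"qu":98,"u":86,"zc":10}
After op 9 (remove /iy): {"c":85,"hv":23,"qu":98,"u":86,"zc":10}
After op 10 (remove /zc): {"c":85,"hv":23,"qu":98,"u":86}
After op 11 (replace /c 84): {"c":84,"hv":23,"qu":98,"u":86}
After op 12 (add /ou 33): {"c":84,"hv":23,"ou":33,"qu":98,"u":86}
After op 13 (replace /c 25): {"c":25,"hv":23,"ou":33,"qu":98,"u":86}
After op 14 (replace /qu 49): {"c":25,"hv":23,"ou":33,"qu":49,"u":86}
After op 15 (add /mlg 72): {"c":25,"hv":23,"mlg":72,"ou":33,"qu":49,"u":86}
After op 16 (replace /c 46): {"c":46,"hv":23,"mlg":72,"ou":33,"qu":49,"u":86}
After op 17 (replace /mlg 68): {"c":46,"hv":23,"mlg":68,"ou":33,"qu":49,"u":86}
After op 18 (add /l 85): {"c":46,"hv":23,"l":85,"mlg":68,"ou":33,"qu":49,"u":86}
After op 19 (replace /c 80): {"c":80,"hv":23,"l":85,"mlg":68,"ou":33,"qu":49,"u":86}
Size at the root: 7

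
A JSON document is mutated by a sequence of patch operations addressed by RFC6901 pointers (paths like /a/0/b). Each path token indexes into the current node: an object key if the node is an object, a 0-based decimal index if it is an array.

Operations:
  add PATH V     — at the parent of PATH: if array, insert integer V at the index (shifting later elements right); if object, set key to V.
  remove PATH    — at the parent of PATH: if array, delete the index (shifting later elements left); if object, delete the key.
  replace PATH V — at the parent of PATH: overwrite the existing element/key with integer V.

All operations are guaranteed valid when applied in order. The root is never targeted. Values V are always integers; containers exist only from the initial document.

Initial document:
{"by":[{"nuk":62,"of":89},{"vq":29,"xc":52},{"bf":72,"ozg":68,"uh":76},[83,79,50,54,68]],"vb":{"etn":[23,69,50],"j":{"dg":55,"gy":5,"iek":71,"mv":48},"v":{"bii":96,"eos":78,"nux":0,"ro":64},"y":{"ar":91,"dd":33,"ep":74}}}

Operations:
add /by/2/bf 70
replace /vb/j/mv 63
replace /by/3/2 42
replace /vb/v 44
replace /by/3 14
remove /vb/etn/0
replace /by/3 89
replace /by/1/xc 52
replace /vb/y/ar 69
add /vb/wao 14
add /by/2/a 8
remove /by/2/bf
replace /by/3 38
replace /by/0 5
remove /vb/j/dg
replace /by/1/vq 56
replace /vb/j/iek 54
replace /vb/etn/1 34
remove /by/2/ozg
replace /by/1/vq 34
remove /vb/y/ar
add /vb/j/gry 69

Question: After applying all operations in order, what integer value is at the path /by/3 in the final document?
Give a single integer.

After op 1 (add /by/2/bf 70): {"by":[{"nuk":62,"of":89},{"vq":29,"xc":52},{"bf":70,"ozg":68,"uh":76},[83,79,50,54,68]],"vb":{"etn":[23,69,50],"j":{"dg":55,"gy":5,"iek":71,"mv":48},"v":{"bii":96,"eos":78,"nux":0,"ro":64},"y":{"ar":91,"dd":33,"ep":74}}}
After op 2 (replace /vb/j/mv 63): {"by":[{"nuk":62,"of":89},{"vq":29,"xc":52},{"bf":70,"ozg":68,"uh":76},[83,79,50,54,68]],"vb":{"etn":[23,69,50],"j":{"dg":55,"gy":5,"iek":71,"mv":63},"v":{"bii":96,"eos":78,"nux":0,"ro":64},"y":{"ar":91,"dd":33,"ep":74}}}
After op 3 (replace /by/3/2 42): {"by":[{"nuk":62,"of":89},{"vq":29,"xc":52},{"bf":70,"ozg":68,"uh":76},[83,79,42,54,68]],"vb":{"etn":[23,69,50],"j":{"dg":55,"gy":5,"iek":71,"mv":63},"v":{"bii":96,"eos":78,"nux":0,"ro":64},"y":{"ar":91,"dd":33,"ep":74}}}
After op 4 (replace /vb/v 44): {"by":[{"nuk":62,"of":89},{"vq":29,"xc":52},{"bf":70,"ozg":68,"uh":76},[83,79,42,54,68]],"vb":{"etn":[23,69,50],"j":{"dg":55,"gy":5,"iek":71,"mv":63},"v":44,"y":{"ar":91,"dd":33,"ep":74}}}
After op 5 (replace /by/3 14): {"by":[{"nuk":62,"of":89},{"vq":29,"xc":52},{"bf":70,"ozg":68,"uh":76},14],"vb":{"etn":[23,69,50],"j":{"dg":55,"gy":5,"iek":71,"mv":63},"v":44,"y":{"ar":91,"dd":33,"ep":74}}}
After op 6 (remove /vb/etn/0): {"by":[{"nuk":62,"of":89},{"vq":29,"xc":52},{"bf":70,"ozg":68,"uh":76},14],"vb":{"etn":[69,50],"j":{"dg":55,"gy":5,"iek":71,"mv":63},"v":44,"y":{"ar":91,"dd":33,"ep":74}}}
After op 7 (replace /by/3 89): {"by":[{"nuk":62,"of":89},{"vq":29,"xc":52},{"bf":70,"ozg":68,"uh":76},89],"vb":{"etn":[69,50],"j":{"dg":55,"gy":5,"iek":71,"mv":63},"v":44,"y":{"ar":91,"dd":33,"ep":74}}}
After op 8 (replace /by/1/xc 52): {"by":[{"nuk":62,"of":89},{"vq":29,"xc":52},{"bf":70,"ozg":68,"uh":76},89],"vb":{"etn":[69,50],"j":{"dg":55,"gy":5,"iek":71,"mv":63},"v":44,"y":{"ar":91,"dd":33,"ep":74}}}
After op 9 (replace /vb/y/ar 69): {"by":[{"nuk":62,"of":89},{"vq":29,"xc":52},{"bf":70,"ozg":68,"uh":76},89],"vb":{"etn":[69,50],"j":{"dg":55,"gy":5,"iek":71,"mv":63},"v":44,"y":{"ar":69,"dd":33,"ep":74}}}
After op 10 (add /vb/wao 14): {"by":[{"nuk":62,"of":89},{"vq":29,"xc":52},{"bf":70,"ozg":68,"uh":76},89],"vb":{"etn":[69,50],"j":{"dg":55,"gy":5,"iek":71,"mv":63},"v":44,"wao":14,"y":{"ar":69,"dd":33,"ep":74}}}
After op 11 (add /by/2/a 8): {"by":[{"nuk":62,"of":89},{"vq":29,"xc":52},{"a":8,"bf":70,"ozg":68,"uh":76},89],"vb":{"etn":[69,50],"j":{"dg":55,"gy":5,"iek":71,"mv":63},"v":44,"wao":14,"y":{"ar":69,"dd":33,"ep":74}}}
After op 12 (remove /by/2/bf): {"by":[{"nuk":62,"of":89},{"vq":29,"xc":52},{"a":8,"ozg":68,"uh":76},89],"vb":{"etn":[69,50],"j":{"dg":55,"gy":5,"iek":71,"mv":63},"v":44,"wao":14,"y":{"ar":69,"dd":33,"ep":74}}}
After op 13 (replace /by/3 38): {"by":[{"nuk":62,"of":89},{"vq":29,"xc":52},{"a":8,"ozg":68,"uh":76},38],"vb":{"etn":[69,50],"j":{"dg":55,"gy":5,"iek":71,"mv":63},"v":44,"wao":14,"y":{"ar":69,"dd":33,"ep":74}}}
After op 14 (replace /by/0 5): {"by":[5,{"vq":29,"xc":52},{"a":8,"ozg":68,"uh":76},38],"vb":{"etn":[69,50],"j":{"dg":55,"gy":5,"iek":71,"mv":63},"v":44,"wao":14,"y":{"ar":69,"dd":33,"ep":74}}}
After op 15 (remove /vb/j/dg): {"by":[5,{"vq":29,"xc":52},{"a":8,"ozg":68,"uh":76},38],"vb":{"etn":[69,50],"j":{"gy":5,"iek":71,"mv":63},"v":44,"wao":14,"y":{"ar":69,"dd":33,"ep":74}}}
After op 16 (replace /by/1/vq 56): {"by":[5,{"vq":56,"xc":52},{"a":8,"ozg":68,"uh":76},38],"vb":{"etn":[69,50],"j":{"gy":5,"iek":71,"mv":63},"v":44,"wao":14,"y":{"ar":69,"dd":33,"ep":74}}}
After op 17 (replace /vb/j/iek 54): {"by":[5,{"vq":56,"xc":52},{"a":8,"ozg":68,"uh":76},38],"vb":{"etn":[69,50],"j":{"gy":5,"iek":54,"mv":63},"v":44,"wao":14,"y":{"ar":69,"dd":33,"ep":74}}}
After op 18 (replace /vb/etn/1 34): {"by":[5,{"vq":56,"xc":52},{"a":8,"ozg":68,"uh":76},38],"vb":{"etn":[69,34],"j":{"gy":5,"iek":54,"mv":63},"v":44,"wao":14,"y":{"ar":69,"dd":33,"ep":74}}}
After op 19 (remove /by/2/ozg): {"by":[5,{"vq":56,"xc":52},{"a":8,"uh":76},38],"vb":{"etn":[69,34],"j":{"gy":5,"iek":54,"mv":63},"v":44,"wao":14,"y":{"ar":69,"dd":33,"ep":74}}}
After op 20 (replace /by/1/vq 34): {"by":[5,{"vq":34,"xc":52},{"a":8,"uh":76},38],"vb":{"etn":[69,34],"j":{"gy":5,"iek":54,"mv":63},"v":44,"wao":14,"y":{"ar":69,"dd":33,"ep":74}}}
After op 21 (remove /vb/y/ar): {"by":[5,{"vq":34,"xc":52},{"a":8,"uh":76},38],"vb":{"etn":[69,34],"j":{"gy":5,"iek":54,"mv":63},"v":44,"wao":14,"y":{"dd":33,"ep":74}}}
After op 22 (add /vb/j/gry 69): {"by":[5,{"vq":34,"xc":52},{"a":8,"uh":76},38],"vb":{"etn":[69,34],"j":{"gry":69,"gy":5,"iek":54,"mv":63},"v":44,"wao":14,"y":{"dd":33,"ep":74}}}
Value at /by/3: 38

Answer: 38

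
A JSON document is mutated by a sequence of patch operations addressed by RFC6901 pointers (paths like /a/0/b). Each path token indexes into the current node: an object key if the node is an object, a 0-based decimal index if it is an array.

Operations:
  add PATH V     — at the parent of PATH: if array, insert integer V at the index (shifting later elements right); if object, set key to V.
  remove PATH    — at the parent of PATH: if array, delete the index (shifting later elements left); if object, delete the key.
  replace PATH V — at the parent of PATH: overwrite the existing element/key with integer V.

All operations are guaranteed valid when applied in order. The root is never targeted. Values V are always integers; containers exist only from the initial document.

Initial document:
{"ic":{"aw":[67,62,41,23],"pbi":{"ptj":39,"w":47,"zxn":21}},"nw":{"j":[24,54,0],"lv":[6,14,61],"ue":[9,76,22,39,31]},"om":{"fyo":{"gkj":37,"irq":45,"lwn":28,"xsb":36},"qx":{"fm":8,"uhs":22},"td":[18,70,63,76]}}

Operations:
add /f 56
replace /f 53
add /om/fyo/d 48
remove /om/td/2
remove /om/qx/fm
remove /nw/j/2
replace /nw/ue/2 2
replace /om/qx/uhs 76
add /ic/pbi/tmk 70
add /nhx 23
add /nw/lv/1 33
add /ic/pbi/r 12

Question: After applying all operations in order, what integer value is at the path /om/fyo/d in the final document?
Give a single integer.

Answer: 48

Derivation:
After op 1 (add /f 56): {"f":56,"ic":{"aw":[67,62,41,23],"pbi":{"ptj":39,"w":47,"zxn":21}},"nw":{"j":[24,54,0],"lv":[6,14,61],"ue":[9,76,22,39,31]},"om":{"fyo":{"gkj":37,"irq":45,"lwn":28,"xsb":36},"qx":{"fm":8,"uhs":22},"td":[18,70,63,76]}}
After op 2 (replace /f 53): {"f":53,"ic":{"aw":[67,62,41,23],"pbi":{"ptj":39,"w":47,"zxn":21}},"nw":{"j":[24,54,0],"lv":[6,14,61],"ue":[9,76,22,39,31]},"om":{"fyo":{"gkj":37,"irq":45,"lwn":28,"xsb":36},"qx":{"fm":8,"uhs":22},"td":[18,70,63,76]}}
After op 3 (add /om/fyo/d 48): {"f":53,"ic":{"aw":[67,62,41,23],"pbi":{"ptj":39,"w":47,"zxn":21}},"nw":{"j":[24,54,0],"lv":[6,14,61],"ue":[9,76,22,39,31]},"om":{"fyo":{"d":48,"gkj":37,"irq":45,"lwn":28,"xsb":36},"qx":{"fm":8,"uhs":22},"td":[18,70,63,76]}}
After op 4 (remove /om/td/2): {"f":53,"ic":{"aw":[67,62,41,23],"pbi":{"ptj":39,"w":47,"zxn":21}},"nw":{"j":[24,54,0],"lv":[6,14,61],"ue":[9,76,22,39,31]},"om":{"fyo":{"d":48,"gkj":37,"irq":45,"lwn":28,"xsb":36},"qx":{"fm":8,"uhs":22},"td":[18,70,76]}}
After op 5 (remove /om/qx/fm): {"f":53,"ic":{"aw":[67,62,41,23],"pbi":{"ptj":39,"w":47,"zxn":21}},"nw":{"j":[24,54,0],"lv":[6,14,61],"ue":[9,76,22,39,31]},"om":{"fyo":{"d":48,"gkj":37,"irq":45,"lwn":28,"xsb":36},"qx":{"uhs":22},"td":[18,70,76]}}
After op 6 (remove /nw/j/2): {"f":53,"ic":{"aw":[67,62,41,23],"pbi":{"ptj":39,"w":47,"zxn":21}},"nw":{"j":[24,54],"lv":[6,14,61],"ue":[9,76,22,39,31]},"om":{"fyo":{"d":48,"gkj":37,"irq":45,"lwn":28,"xsb":36},"qx":{"uhs":22},"td":[18,70,76]}}
After op 7 (replace /nw/ue/2 2): {"f":53,"ic":{"aw":[67,62,41,23],"pbi":{"ptj":39,"w":47,"zxn":21}},"nw":{"j":[24,54],"lv":[6,14,61],"ue":[9,76,2,39,31]},"om":{"fyo":{"d":48,"gkj":37,"irq":45,"lwn":28,"xsb":36},"qx":{"uhs":22},"td":[18,70,76]}}
After op 8 (replace /om/qx/uhs 76): {"f":53,"ic":{"aw":[67,62,41,23],"pbi":{"ptj":39,"w":47,"zxn":21}},"nw":{"j":[24,54],"lv":[6,14,61],"ue":[9,76,2,39,31]},"om":{"fyo":{"d":48,"gkj":37,"irq":45,"lwn":28,"xsb":36},"qx":{"uhs":76},"td":[18,70,76]}}
After op 9 (add /ic/pbi/tmk 70): {"f":53,"ic":{"aw":[67,62,41,23],"pbi":{"ptj":39,"tmk":70,"w":47,"zxn":21}},"nw":{"j":[24,54],"lv":[6,14,61],"ue":[9,76,2,39,31]},"om":{"fyo":{"d":48,"gkj":37,"irq":45,"lwn":28,"xsb":36},"qx":{"uhs":76},"td":[18,70,76]}}
After op 10 (add /nhx 23): {"f":53,"ic":{"aw":[67,62,41,23],"pbi":{"ptj":39,"tmk":70,"w":47,"zxn":21}},"nhx":23,"nw":{"j":[24,54],"lv":[6,14,61],"ue":[9,76,2,39,31]},"om":{"fyo":{"d":48,"gkj":37,"irq":45,"lwn":28,"xsb":36},"qx":{"uhs":76},"td":[18,70,76]}}
After op 11 (add /nw/lv/1 33): {"f":53,"ic":{"aw":[67,62,41,23],"pbi":{"ptj":39,"tmk":70,"w":47,"zxn":21}},"nhx":23,"nw":{"j":[24,54],"lv":[6,33,14,61],"ue":[9,76,2,39,31]},"om":{"fyo":{"d":48,"gkj":37,"irq":45,"lwn":28,"xsb":36},"qx":{"uhs":76},"td":[18,70,76]}}
After op 12 (add /ic/pbi/r 12): {"f":53,"ic":{"aw":[67,62,41,23],"pbi":{"ptj":39,"r":12,"tmk":70,"w":47,"zxn":21}},"nhx":23,"nw":{"j":[24,54],"lv":[6,33,14,61],"ue":[9,76,2,39,31]},"om":{"fyo":{"d":48,"gkj":37,"irq":45,"lwn":28,"xsb":36},"qx":{"uhs":76},"td":[18,70,76]}}
Value at /om/fyo/d: 48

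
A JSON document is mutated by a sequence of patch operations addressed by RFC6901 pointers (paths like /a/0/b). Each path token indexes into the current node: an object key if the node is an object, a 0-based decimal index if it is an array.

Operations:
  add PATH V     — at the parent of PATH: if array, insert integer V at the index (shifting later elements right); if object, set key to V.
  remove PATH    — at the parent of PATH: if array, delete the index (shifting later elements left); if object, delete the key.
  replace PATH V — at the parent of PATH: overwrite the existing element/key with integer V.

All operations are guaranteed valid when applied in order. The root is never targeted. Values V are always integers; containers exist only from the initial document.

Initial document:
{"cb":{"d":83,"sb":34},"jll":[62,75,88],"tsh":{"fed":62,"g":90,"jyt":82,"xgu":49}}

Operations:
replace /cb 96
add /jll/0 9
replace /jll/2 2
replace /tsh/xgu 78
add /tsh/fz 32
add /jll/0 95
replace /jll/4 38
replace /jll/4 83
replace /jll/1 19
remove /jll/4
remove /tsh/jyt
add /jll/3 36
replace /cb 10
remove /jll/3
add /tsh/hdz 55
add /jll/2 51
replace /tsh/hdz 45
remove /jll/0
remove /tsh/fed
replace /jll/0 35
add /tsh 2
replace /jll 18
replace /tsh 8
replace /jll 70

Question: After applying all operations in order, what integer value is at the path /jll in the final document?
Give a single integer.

After op 1 (replace /cb 96): {"cb":96,"jll":[62,75,88],"tsh":{"fed":62,"g":90,"jyt":82,"xgu":49}}
After op 2 (add /jll/0 9): {"cb":96,"jll":[9,62,75,88],"tsh":{"fed":62,"g":90,"jyt":82,"xgu":49}}
After op 3 (replace /jll/2 2): {"cb":96,"jll":[9,62,2,88],"tsh":{"fed":62,"g":90,"jyt":82,"xgu":49}}
After op 4 (replace /tsh/xgu 78): {"cb":96,"jll":[9,62,2,88],"tsh":{"fed":62,"g":90,"jyt":82,"xgu":78}}
After op 5 (add /tsh/fz 32): {"cb":96,"jll":[9,62,2,88],"tsh":{"fed":62,"fz":32,"g":90,"jyt":82,"xgu":78}}
After op 6 (add /jll/0 95): {"cb":96,"jll":[95,9,62,2,88],"tsh":{"fed":62,"fz":32,"g":90,"jyt":82,"xgu":78}}
After op 7 (replace /jll/4 38): {"cb":96,"jll":[95,9,62,2,38],"tsh":{"fed":62,"fz":32,"g":90,"jyt":82,"xgu":78}}
After op 8 (replace /jll/4 83): {"cb":96,"jll":[95,9,62,2,83],"tsh":{"fed":62,"fz":32,"g":90,"jyt":82,"xgu":78}}
After op 9 (replace /jll/1 19): {"cb":96,"jll":[95,19,62,2,83],"tsh":{"fed":62,"fz":32,"g":90,"jyt":82,"xgu":78}}
After op 10 (remove /jll/4): {"cb":96,"jll":[95,19,62,2],"tsh":{"fed":62,"fz":32,"g":90,"jyt":82,"xgu":78}}
After op 11 (remove /tsh/jyt): {"cb":96,"jll":[95,19,62,2],"tsh":{"fed":62,"fz":32,"g":90,"xgu":78}}
After op 12 (add /jll/3 36): {"cb":96,"jll":[95,19,62,36,2],"tsh":{"fed":62,"fz":32,"g":90,"xgu":78}}
After op 13 (replace /cb 10): {"cb":10,"jll":[95,19,62,36,2],"tsh":{"fed":62,"fz":32,"g":90,"xgu":78}}
After op 14 (remove /jll/3): {"cb":10,"jll":[95,19,62,2],"tsh":{"fed":62,"fz":32,"g":90,"xgu":78}}
After op 15 (add /tsh/hdz 55): {"cb":10,"jll":[95,19,62,2],"tsh":{"fed":62,"fz":32,"g":90,"hdz":55,"xgu":78}}
After op 16 (add /jll/2 51): {"cb":10,"jll":[95,19,51,62,2],"tsh":{"fed":62,"fz":32,"g":90,"hdz":55,"xgu":78}}
After op 17 (replace /tsh/hdz 45): {"cb":10,"jll":[95,19,51,62,2],"tsh":{"fed":62,"fz":32,"g":90,"hdz":45,"xgu":78}}
After op 18 (remove /jll/0): {"cb":10,"jll":[19,51,62,2],"tsh":{"fed":62,"fz":32,"g":90,"hdz":45,"xgu":78}}
After op 19 (remove /tsh/fed): {"cb":10,"jll":[19,51,62,2],"tsh":{"fz":32,"g":90,"hdz":45,"xgu":78}}
After op 20 (replace /jll/0 35): {"cb":10,"jll":[35,51,62,2],"tsh":{"fz":32,"g":90,"hdz":45,"xgu":78}}
After op 21 (add /tsh 2): {"cb":10,"jll":[35,51,62,2],"tsh":2}
After op 22 (replace /jll 18): {"cb":10,"jll":18,"tsh":2}
After op 23 (replace /tsh 8): {"cb":10,"jll":18,"tsh":8}
After op 24 (replace /jll 70): {"cb":10,"jll":70,"tsh":8}
Value at /jll: 70

Answer: 70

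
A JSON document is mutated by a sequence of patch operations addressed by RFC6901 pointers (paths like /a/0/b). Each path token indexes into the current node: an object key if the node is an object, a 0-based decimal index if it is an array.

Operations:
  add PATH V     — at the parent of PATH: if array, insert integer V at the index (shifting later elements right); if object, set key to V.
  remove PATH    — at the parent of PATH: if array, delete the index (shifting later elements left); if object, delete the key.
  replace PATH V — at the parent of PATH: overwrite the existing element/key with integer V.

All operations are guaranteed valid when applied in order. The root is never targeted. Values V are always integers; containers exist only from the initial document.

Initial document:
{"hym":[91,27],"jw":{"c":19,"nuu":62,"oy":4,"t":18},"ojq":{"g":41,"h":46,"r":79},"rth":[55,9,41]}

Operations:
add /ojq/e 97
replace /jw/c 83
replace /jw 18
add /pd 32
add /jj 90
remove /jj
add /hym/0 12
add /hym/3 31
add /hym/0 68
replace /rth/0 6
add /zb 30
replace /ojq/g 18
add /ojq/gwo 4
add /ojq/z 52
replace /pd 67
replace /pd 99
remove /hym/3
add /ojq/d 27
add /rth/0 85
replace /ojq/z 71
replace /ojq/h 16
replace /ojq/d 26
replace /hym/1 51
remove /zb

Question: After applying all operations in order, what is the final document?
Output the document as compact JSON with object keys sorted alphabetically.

Answer: {"hym":[68,51,91,31],"jw":18,"ojq":{"d":26,"e":97,"g":18,"gwo":4,"h":16,"r":79,"z":71},"pd":99,"rth":[85,6,9,41]}

Derivation:
After op 1 (add /ojq/e 97): {"hym":[91,27],"jw":{"c":19,"nuu":62,"oy":4,"t":18},"ojq":{"e":97,"g":41,"h":46,"r":79},"rth":[55,9,41]}
After op 2 (replace /jw/c 83): {"hym":[91,27],"jw":{"c":83,"nuu":62,"oy":4,"t":18},"ojq":{"e":97,"g":41,"h":46,"r":79},"rth":[55,9,41]}
After op 3 (replace /jw 18): {"hym":[91,27],"jw":18,"ojq":{"e":97,"g":41,"h":46,"r":79},"rth":[55,9,41]}
After op 4 (add /pd 32): {"hym":[91,27],"jw":18,"ojq":{"e":97,"g":41,"h":46,"r":79},"pd":32,"rth":[55,9,41]}
After op 5 (add /jj 90): {"hym":[91,27],"jj":90,"jw":18,"ojq":{"e":97,"g":41,"h":46,"r":79},"pd":32,"rth":[55,9,41]}
After op 6 (remove /jj): {"hym":[91,27],"jw":18,"ojq":{"e":97,"g":41,"h":46,"r":79},"pd":32,"rth":[55,9,41]}
After op 7 (add /hym/0 12): {"hym":[12,91,27],"jw":18,"ojq":{"e":97,"g":41,"h":46,"r":79},"pd":32,"rth":[55,9,41]}
After op 8 (add /hym/3 31): {"hym":[12,91,27,31],"jw":18,"ojq":{"e":97,"g":41,"h":46,"r":79},"pd":32,"rth":[55,9,41]}
After op 9 (add /hym/0 68): {"hym":[68,12,91,27,31],"jw":18,"ojq":{"e":97,"g":41,"h":46,"r":79},"pd":32,"rth":[55,9,41]}
After op 10 (replace /rth/0 6): {"hym":[68,12,91,27,31],"jw":18,"ojq":{"e":97,"g":41,"h":46,"r":79},"pd":32,"rth":[6,9,41]}
After op 11 (add /zb 30): {"hym":[68,12,91,27,31],"jw":18,"ojq":{"e":97,"g":41,"h":46,"r":79},"pd":32,"rth":[6,9,41],"zb":30}
After op 12 (replace /ojq/g 18): {"hym":[68,12,91,27,31],"jw":18,"ojq":{"e":97,"g":18,"h":46,"r":79},"pd":32,"rth":[6,9,41],"zb":30}
After op 13 (add /ojq/gwo 4): {"hym":[68,12,91,27,31],"jw":18,"ojq":{"e":97,"g":18,"gwo":4,"h":46,"r":79},"pd":32,"rth":[6,9,41],"zb":30}
After op 14 (add /ojq/z 52): {"hym":[68,12,91,27,31],"jw":18,"ojq":{"e":97,"g":18,"gwo":4,"h":46,"r":79,"z":52},"pd":32,"rth":[6,9,41],"zb":30}
After op 15 (replace /pd 67): {"hym":[68,12,91,27,31],"jw":18,"ojq":{"e":97,"g":18,"gwo":4,"h":46,"r":79,"z":52},"pd":67,"rth":[6,9,41],"zb":30}
After op 16 (replace /pd 99): {"hym":[68,12,91,27,31],"jw":18,"ojq":{"e":97,"g":18,"gwo":4,"h":46,"r":79,"z":52},"pd":99,"rth":[6,9,41],"zb":30}
After op 17 (remove /hym/3): {"hym":[68,12,91,31],"jw":18,"ojq":{"e":97,"g":18,"gwo":4,"h":46,"r":79,"z":52},"pd":99,"rth":[6,9,41],"zb":30}
After op 18 (add /ojq/d 27): {"hym":[68,12,91,31],"jw":18,"ojq":{"d":27,"e":97,"g":18,"gwo":4,"h":46,"r":79,"z":52},"pd":99,"rth":[6,9,41],"zb":30}
After op 19 (add /rth/0 85): {"hym":[68,12,91,31],"jw":18,"ojq":{"d":27,"e":97,"g":18,"gwo":4,"h":46,"r":79,"z":52},"pd":99,"rth":[85,6,9,41],"zb":30}
After op 20 (replace /ojq/z 71): {"hym":[68,12,91,31],"jw":18,"ojq":{"d":27,"e":97,"g":18,"gwo":4,"h":46,"r":79,"z":71},"pd":99,"rth":[85,6,9,41],"zb":30}
After op 21 (replace /ojq/h 16): {"hym":[68,12,91,31],"jw":18,"ojq":{"d":27,"e":97,"g":18,"gwo":4,"h":16,"r":79,"z":71},"pd":99,"rth":[85,6,9,41],"zb":30}
After op 22 (replace /ojq/d 26): {"hym":[68,12,91,31],"jw":18,"ojq":{"d":26,"e":97,"g":18,"gwo":4,"h":16,"r":79,"z":71},"pd":99,"rth":[85,6,9,41],"zb":30}
After op 23 (replace /hym/1 51): {"hym":[68,51,91,31],"jw":18,"ojq":{"d":26,"e":97,"g":18,"gwo":4,"h":16,"r":79,"z":71},"pd":99,"rth":[85,6,9,41],"zb":30}
After op 24 (remove /zb): {"hym":[68,51,91,31],"jw":18,"ojq":{"d":26,"e":97,"g":18,"gwo":4,"h":16,"r":79,"z":71},"pd":99,"rth":[85,6,9,41]}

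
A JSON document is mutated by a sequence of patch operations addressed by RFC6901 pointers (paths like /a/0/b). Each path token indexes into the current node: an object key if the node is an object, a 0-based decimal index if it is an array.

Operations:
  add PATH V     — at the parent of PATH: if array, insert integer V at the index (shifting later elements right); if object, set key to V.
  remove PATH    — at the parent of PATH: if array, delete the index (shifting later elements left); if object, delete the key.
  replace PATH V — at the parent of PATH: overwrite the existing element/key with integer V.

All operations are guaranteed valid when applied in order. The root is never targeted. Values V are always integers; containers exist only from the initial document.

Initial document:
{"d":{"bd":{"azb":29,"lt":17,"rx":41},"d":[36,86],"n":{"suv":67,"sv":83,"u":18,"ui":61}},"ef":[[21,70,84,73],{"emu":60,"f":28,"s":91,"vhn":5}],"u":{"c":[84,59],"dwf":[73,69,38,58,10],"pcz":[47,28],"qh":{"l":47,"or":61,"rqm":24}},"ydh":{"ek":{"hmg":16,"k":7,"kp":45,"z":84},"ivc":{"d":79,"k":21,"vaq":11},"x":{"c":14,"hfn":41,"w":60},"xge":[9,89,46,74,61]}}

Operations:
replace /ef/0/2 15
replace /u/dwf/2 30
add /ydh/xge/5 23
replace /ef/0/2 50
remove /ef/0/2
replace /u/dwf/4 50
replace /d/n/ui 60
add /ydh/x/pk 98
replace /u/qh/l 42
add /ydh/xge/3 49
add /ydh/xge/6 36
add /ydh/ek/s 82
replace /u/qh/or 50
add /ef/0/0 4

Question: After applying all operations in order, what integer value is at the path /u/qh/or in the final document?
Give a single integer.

After op 1 (replace /ef/0/2 15): {"d":{"bd":{"azb":29,"lt":17,"rx":41},"d":[36,86],"n":{"suv":67,"sv":83,"u":18,"ui":61}},"ef":[[21,70,15,73],{"emu":60,"f":28,"s":91,"vhn":5}],"u":{"c":[84,59],"dwf":[73,69,38,58,10],"pcz":[47,28],"qh":{"l":47,"or":61,"rqm":24}},"ydh":{"ek":{"hmg":16,"k":7,"kp":45,"z":84},"ivc":{"d":79,"k":21,"vaq":11},"x":{"c":14,"hfn":41,"w":60},"xge":[9,89,46,74,61]}}
After op 2 (replace /u/dwf/2 30): {"d":{"bd":{"azb":29,"lt":17,"rx":41},"d":[36,86],"n":{"suv":67,"sv":83,"u":18,"ui":61}},"ef":[[21,70,15,73],{"emu":60,"f":28,"s":91,"vhn":5}],"u":{"c":[84,59],"dwf":[73,69,30,58,10],"pcz":[47,28],"qh":{"l":47,"or":61,"rqm":24}},"ydh":{"ek":{"hmg":16,"k":7,"kp":45,"z":84},"ivc":{"d":79,"k":21,"vaq":11},"x":{"c":14,"hfn":41,"w":60},"xge":[9,89,46,74,61]}}
After op 3 (add /ydh/xge/5 23): {"d":{"bd":{"azb":29,"lt":17,"rx":41},"d":[36,86],"n":{"suv":67,"sv":83,"u":18,"ui":61}},"ef":[[21,70,15,73],{"emu":60,"f":28,"s":91,"vhn":5}],"u":{"c":[84,59],"dwf":[73,69,30,58,10],"pcz":[47,28],"qh":{"l":47,"or":61,"rqm":24}},"ydh":{"ek":{"hmg":16,"k":7,"kp":45,"z":84},"ivc":{"d":79,"k":21,"vaq":11},"x":{"c":14,"hfn":41,"w":60},"xge":[9,89,46,74,61,23]}}
After op 4 (replace /ef/0/2 50): {"d":{"bd":{"azb":29,"lt":17,"rx":41},"d":[36,86],"n":{"suv":67,"sv":83,"u":18,"ui":61}},"ef":[[21,70,50,73],{"emu":60,"f":28,"s":91,"vhn":5}],"u":{"c":[84,59],"dwf":[73,69,30,58,10],"pcz":[47,28],"qh":{"l":47,"or":61,"rqm":24}},"ydh":{"ek":{"hmg":16,"k":7,"kp":45,"z":84},"ivc":{"d":79,"k":21,"vaq":11},"x":{"c":14,"hfn":41,"w":60},"xge":[9,89,46,74,61,23]}}
After op 5 (remove /ef/0/2): {"d":{"bd":{"azb":29,"lt":17,"rx":41},"d":[36,86],"n":{"suv":67,"sv":83,"u":18,"ui":61}},"ef":[[21,70,73],{"emu":60,"f":28,"s":91,"vhn":5}],"u":{"c":[84,59],"dwf":[73,69,30,58,10],"pcz":[47,28],"qh":{"l":47,"or":61,"rqm":24}},"ydh":{"ek":{"hmg":16,"k":7,"kp":45,"z":84},"ivc":{"d":79,"k":21,"vaq":11},"x":{"c":14,"hfn":41,"w":60},"xge":[9,89,46,74,61,23]}}
After op 6 (replace /u/dwf/4 50): {"d":{"bd":{"azb":29,"lt":17,"rx":41},"d":[36,86],"n":{"suv":67,"sv":83,"u":18,"ui":61}},"ef":[[21,70,73],{"emu":60,"f":28,"s":91,"vhn":5}],"u":{"c":[84,59],"dwf":[73,69,30,58,50],"pcz":[47,28],"qh":{"l":47,"or":61,"rqm":24}},"ydh":{"ek":{"hmg":16,"k":7,"kp":45,"z":84},"ivc":{"d":79,"k":21,"vaq":11},"x":{"c":14,"hfn":41,"w":60},"xge":[9,89,46,74,61,23]}}
After op 7 (replace /d/n/ui 60): {"d":{"bd":{"azb":29,"lt":17,"rx":41},"d":[36,86],"n":{"suv":67,"sv":83,"u":18,"ui":60}},"ef":[[21,70,73],{"emu":60,"f":28,"s":91,"vhn":5}],"u":{"c":[84,59],"dwf":[73,69,30,58,50],"pcz":[47,28],"qh":{"l":47,"or":61,"rqm":24}},"ydh":{"ek":{"hmg":16,"k":7,"kp":45,"z":84},"ivc":{"d":79,"k":21,"vaq":11},"x":{"c":14,"hfn":41,"w":60},"xge":[9,89,46,74,61,23]}}
After op 8 (add /ydh/x/pk 98): {"d":{"bd":{"azb":29,"lt":17,"rx":41},"d":[36,86],"n":{"suv":67,"sv":83,"u":18,"ui":60}},"ef":[[21,70,73],{"emu":60,"f":28,"s":91,"vhn":5}],"u":{"c":[84,59],"dwf":[73,69,30,58,50],"pcz":[47,28],"qh":{"l":47,"or":61,"rqm":24}},"ydh":{"ek":{"hmg":16,"k":7,"kp":45,"z":84},"ivc":{"d":79,"k":21,"vaq":11},"x":{"c":14,"hfn":41,"pk":98,"w":60},"xge":[9,89,46,74,61,23]}}
After op 9 (replace /u/qh/l 42): {"d":{"bd":{"azb":29,"lt":17,"rx":41},"d":[36,86],"n":{"suv":67,"sv":83,"u":18,"ui":60}},"ef":[[21,70,73],{"emu":60,"f":28,"s":91,"vhn":5}],"u":{"c":[84,59],"dwf":[73,69,30,58,50],"pcz":[47,28],"qh":{"l":42,"or":61,"rqm":24}},"ydh":{"ek":{"hmg":16,"k":7,"kp":45,"z":84},"ivc":{"d":79,"k":21,"vaq":11},"x":{"c":14,"hfn":41,"pk":98,"w":60},"xge":[9,89,46,74,61,23]}}
After op 10 (add /ydh/xge/3 49): {"d":{"bd":{"azb":29,"lt":17,"rx":41},"d":[36,86],"n":{"suv":67,"sv":83,"u":18,"ui":60}},"ef":[[21,70,73],{"emu":60,"f":28,"s":91,"vhn":5}],"u":{"c":[84,59],"dwf":[73,69,30,58,50],"pcz":[47,28],"qh":{"l":42,"or":61,"rqm":24}},"ydh":{"ek":{"hmg":16,"k":7,"kp":45,"z":84},"ivc":{"d":79,"k":21,"vaq":11},"x":{"c":14,"hfn":41,"pk":98,"w":60},"xge":[9,89,46,49,74,61,23]}}
After op 11 (add /ydh/xge/6 36): {"d":{"bd":{"azb":29,"lt":17,"rx":41},"d":[36,86],"n":{"suv":67,"sv":83,"u":18,"ui":60}},"ef":[[21,70,73],{"emu":60,"f":28,"s":91,"vhn":5}],"u":{"c":[84,59],"dwf":[73,69,30,58,50],"pcz":[47,28],"qh":{"l":42,"or":61,"rqm":24}},"ydh":{"ek":{"hmg":16,"k":7,"kp":45,"z":84},"ivc":{"d":79,"k":21,"vaq":11},"x":{"c":14,"hfn":41,"pk":98,"w":60},"xge":[9,89,46,49,74,61,36,23]}}
After op 12 (add /ydh/ek/s 82): {"d":{"bd":{"azb":29,"lt":17,"rx":41},"d":[36,86],"n":{"suv":67,"sv":83,"u":18,"ui":60}},"ef":[[21,70,73],{"emu":60,"f":28,"s":91,"vhn":5}],"u":{"c":[84,59],"dwf":[73,69,30,58,50],"pcz":[47,28],"qh":{"l":42,"or":61,"rqm":24}},"ydh":{"ek":{"hmg":16,"k":7,"kp":45,"s":82,"z":84},"ivc":{"d":79,"k":21,"vaq":11},"x":{"c":14,"hfn":41,"pk":98,"w":60},"xge":[9,89,46,49,74,61,36,23]}}
After op 13 (replace /u/qh/or 50): {"d":{"bd":{"azb":29,"lt":17,"rx":41},"d":[36,86],"n":{"suv":67,"sv":83,"u":18,"ui":60}},"ef":[[21,70,73],{"emu":60,"f":28,"s":91,"vhn":5}],"u":{"c":[84,59],"dwf":[73,69,30,58,50],"pcz":[47,28],"qh":{"l":42,"or":50,"rqm":24}},"ydh":{"ek":{"hmg":16,"k":7,"kp":45,"s":82,"z":84},"ivc":{"d":79,"k":21,"vaq":11},"x":{"c":14,"hfn":41,"pk":98,"w":60},"xge":[9,89,46,49,74,61,36,23]}}
After op 14 (add /ef/0/0 4): {"d":{"bd":{"azb":29,"lt":17,"rx":41},"d":[36,86],"n":{"suv":67,"sv":83,"u":18,"ui":60}},"ef":[[4,21,70,73],{"emu":60,"f":28,"s":91,"vhn":5}],"u":{"c":[84,59],"dwf":[73,69,30,58,50],"pcz":[47,28],"qh":{"l":42,"or":50,"rqm":24}},"ydh":{"ek":{"hmg":16,"k":7,"kp":45,"s":82,"z":84},"ivc":{"d":79,"k":21,"vaq":11},"x":{"c":14,"hfn":41,"pk":98,"w":60},"xge":[9,89,46,49,74,61,36,23]}}
Value at /u/qh/or: 50

Answer: 50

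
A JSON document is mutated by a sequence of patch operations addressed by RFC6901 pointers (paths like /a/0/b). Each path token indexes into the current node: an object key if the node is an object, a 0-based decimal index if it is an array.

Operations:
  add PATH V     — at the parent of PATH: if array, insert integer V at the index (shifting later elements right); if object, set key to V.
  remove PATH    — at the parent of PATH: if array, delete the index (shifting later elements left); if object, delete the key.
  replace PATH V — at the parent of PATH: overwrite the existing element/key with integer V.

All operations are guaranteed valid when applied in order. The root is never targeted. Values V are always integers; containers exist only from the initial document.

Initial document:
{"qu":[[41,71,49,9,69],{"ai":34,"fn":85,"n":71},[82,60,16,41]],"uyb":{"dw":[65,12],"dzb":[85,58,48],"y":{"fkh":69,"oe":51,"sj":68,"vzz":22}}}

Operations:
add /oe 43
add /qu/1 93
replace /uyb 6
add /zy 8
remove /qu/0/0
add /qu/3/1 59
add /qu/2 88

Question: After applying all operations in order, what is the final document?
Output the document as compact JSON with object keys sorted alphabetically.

After op 1 (add /oe 43): {"oe":43,"qu":[[41,71,49,9,69],{"ai":34,"fn":85,"n":71},[82,60,16,41]],"uyb":{"dw":[65,12],"dzb":[85,58,48],"y":{"fkh":69,"oe":51,"sj":68,"vzz":22}}}
After op 2 (add /qu/1 93): {"oe":43,"qu":[[41,71,49,9,69],93,{"ai":34,"fn":85,"n":71},[82,60,16,41]],"uyb":{"dw":[65,12],"dzb":[85,58,48],"y":{"fkh":69,"oe":51,"sj":68,"vzz":22}}}
After op 3 (replace /uyb 6): {"oe":43,"qu":[[41,71,49,9,69],93,{"ai":34,"fn":85,"n":71},[82,60,16,41]],"uyb":6}
After op 4 (add /zy 8): {"oe":43,"qu":[[41,71,49,9,69],93,{"ai":34,"fn":85,"n":71},[82,60,16,41]],"uyb":6,"zy":8}
After op 5 (remove /qu/0/0): {"oe":43,"qu":[[71,49,9,69],93,{"ai":34,"fn":85,"n":71},[82,60,16,41]],"uyb":6,"zy":8}
After op 6 (add /qu/3/1 59): {"oe":43,"qu":[[71,49,9,69],93,{"ai":34,"fn":85,"n":71},[82,59,60,16,41]],"uyb":6,"zy":8}
After op 7 (add /qu/2 88): {"oe":43,"qu":[[71,49,9,69],93,88,{"ai":34,"fn":85,"n":71},[82,59,60,16,41]],"uyb":6,"zy":8}

Answer: {"oe":43,"qu":[[71,49,9,69],93,88,{"ai":34,"fn":85,"n":71},[82,59,60,16,41]],"uyb":6,"zy":8}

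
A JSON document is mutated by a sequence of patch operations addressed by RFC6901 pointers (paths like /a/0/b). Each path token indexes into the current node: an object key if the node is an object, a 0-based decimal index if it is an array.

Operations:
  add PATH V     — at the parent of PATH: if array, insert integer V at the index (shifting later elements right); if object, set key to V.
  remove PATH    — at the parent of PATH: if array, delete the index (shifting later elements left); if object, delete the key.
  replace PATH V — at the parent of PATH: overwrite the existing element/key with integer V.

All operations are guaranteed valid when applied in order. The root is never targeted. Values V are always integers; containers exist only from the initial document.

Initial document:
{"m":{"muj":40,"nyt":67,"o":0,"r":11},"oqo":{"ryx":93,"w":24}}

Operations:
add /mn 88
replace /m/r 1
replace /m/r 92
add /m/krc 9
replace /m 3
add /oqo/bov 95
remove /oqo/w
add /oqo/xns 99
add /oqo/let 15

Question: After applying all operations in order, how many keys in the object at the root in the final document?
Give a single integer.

Answer: 3

Derivation:
After op 1 (add /mn 88): {"m":{"muj":40,"nyt":67,"o":0,"r":11},"mn":88,"oqo":{"ryx":93,"w":24}}
After op 2 (replace /m/r 1): {"m":{"muj":40,"nyt":67,"o":0,"r":1},"mn":88,"oqo":{"ryx":93,"w":24}}
After op 3 (replace /m/r 92): {"m":{"muj":40,"nyt":67,"o":0,"r":92},"mn":88,"oqo":{"ryx":93,"w":24}}
After op 4 (add /m/krc 9): {"m":{"krc":9,"muj":40,"nyt":67,"o":0,"r":92},"mn":88,"oqo":{"ryx":93,"w":24}}
After op 5 (replace /m 3): {"m":3,"mn":88,"oqo":{"ryx":93,"w":24}}
After op 6 (add /oqo/bov 95): {"m":3,"mn":88,"oqo":{"bov":95,"ryx":93,"w":24}}
After op 7 (remove /oqo/w): {"m":3,"mn":88,"oqo":{"bov":95,"ryx":93}}
After op 8 (add /oqo/xns 99): {"m":3,"mn":88,"oqo":{"bov":95,"ryx":93,"xns":99}}
After op 9 (add /oqo/let 15): {"m":3,"mn":88,"oqo":{"bov":95,"let":15,"ryx":93,"xns":99}}
Size at the root: 3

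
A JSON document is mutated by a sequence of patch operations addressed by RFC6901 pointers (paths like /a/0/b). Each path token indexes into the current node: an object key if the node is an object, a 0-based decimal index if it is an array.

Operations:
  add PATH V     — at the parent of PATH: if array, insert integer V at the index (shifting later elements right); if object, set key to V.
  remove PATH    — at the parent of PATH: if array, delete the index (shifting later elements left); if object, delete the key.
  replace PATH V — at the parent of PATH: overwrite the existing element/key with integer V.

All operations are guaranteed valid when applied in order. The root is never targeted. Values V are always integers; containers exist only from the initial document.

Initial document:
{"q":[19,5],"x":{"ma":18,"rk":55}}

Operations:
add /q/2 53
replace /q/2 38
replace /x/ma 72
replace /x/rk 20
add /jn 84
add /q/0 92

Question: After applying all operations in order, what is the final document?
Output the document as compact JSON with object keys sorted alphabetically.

After op 1 (add /q/2 53): {"q":[19,5,53],"x":{"ma":18,"rk":55}}
After op 2 (replace /q/2 38): {"q":[19,5,38],"x":{"ma":18,"rk":55}}
After op 3 (replace /x/ma 72): {"q":[19,5,38],"x":{"ma":72,"rk":55}}
After op 4 (replace /x/rk 20): {"q":[19,5,38],"x":{"ma":72,"rk":20}}
After op 5 (add /jn 84): {"jn":84,"q":[19,5,38],"x":{"ma":72,"rk":20}}
After op 6 (add /q/0 92): {"jn":84,"q":[92,19,5,38],"x":{"ma":72,"rk":20}}

Answer: {"jn":84,"q":[92,19,5,38],"x":{"ma":72,"rk":20}}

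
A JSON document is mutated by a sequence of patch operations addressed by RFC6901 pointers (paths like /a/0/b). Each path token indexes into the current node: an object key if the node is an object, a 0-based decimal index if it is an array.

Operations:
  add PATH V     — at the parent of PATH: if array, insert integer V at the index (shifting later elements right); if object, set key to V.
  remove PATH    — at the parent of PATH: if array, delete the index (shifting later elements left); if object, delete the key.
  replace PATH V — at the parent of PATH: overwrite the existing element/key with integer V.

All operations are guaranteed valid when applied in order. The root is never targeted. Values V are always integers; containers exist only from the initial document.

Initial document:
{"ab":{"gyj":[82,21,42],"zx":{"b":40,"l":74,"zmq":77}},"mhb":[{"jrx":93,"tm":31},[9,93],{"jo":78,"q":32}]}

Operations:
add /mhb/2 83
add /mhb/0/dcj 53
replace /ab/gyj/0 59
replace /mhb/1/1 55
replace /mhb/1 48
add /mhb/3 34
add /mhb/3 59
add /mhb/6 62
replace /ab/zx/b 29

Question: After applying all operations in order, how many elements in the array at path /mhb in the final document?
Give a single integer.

After op 1 (add /mhb/2 83): {"ab":{"gyj":[82,21,42],"zx":{"b":40,"l":74,"zmq":77}},"mhb":[{"jrx":93,"tm":31},[9,93],83,{"jo":78,"q":32}]}
After op 2 (add /mhb/0/dcj 53): {"ab":{"gyj":[82,21,42],"zx":{"b":40,"l":74,"zmq":77}},"mhb":[{"dcj":53,"jrx":93,"tm":31},[9,93],83,{"jo":78,"q":32}]}
After op 3 (replace /ab/gyj/0 59): {"ab":{"gyj":[59,21,42],"zx":{"b":40,"l":74,"zmq":77}},"mhb":[{"dcj":53,"jrx":93,"tm":31},[9,93],83,{"jo":78,"q":32}]}
After op 4 (replace /mhb/1/1 55): {"ab":{"gyj":[59,21,42],"zx":{"b":40,"l":74,"zmq":77}},"mhb":[{"dcj":53,"jrx":93,"tm":31},[9,55],83,{"jo":78,"q":32}]}
After op 5 (replace /mhb/1 48): {"ab":{"gyj":[59,21,42],"zx":{"b":40,"l":74,"zmq":77}},"mhb":[{"dcj":53,"jrx":93,"tm":31},48,83,{"jo":78,"q":32}]}
After op 6 (add /mhb/3 34): {"ab":{"gyj":[59,21,42],"zx":{"b":40,"l":74,"zmq":77}},"mhb":[{"dcj":53,"jrx":93,"tm":31},48,83,34,{"jo":78,"q":32}]}
After op 7 (add /mhb/3 59): {"ab":{"gyj":[59,21,42],"zx":{"b":40,"l":74,"zmq":77}},"mhb":[{"dcj":53,"jrx":93,"tm":31},48,83,59,34,{"jo":78,"q":32}]}
After op 8 (add /mhb/6 62): {"ab":{"gyj":[59,21,42],"zx":{"b":40,"l":74,"zmq":77}},"mhb":[{"dcj":53,"jrx":93,"tm":31},48,83,59,34,{"jo":78,"q":32},62]}
After op 9 (replace /ab/zx/b 29): {"ab":{"gyj":[59,21,42],"zx":{"b":29,"l":74,"zmq":77}},"mhb":[{"dcj":53,"jrx":93,"tm":31},48,83,59,34,{"jo":78,"q":32},62]}
Size at path /mhb: 7

Answer: 7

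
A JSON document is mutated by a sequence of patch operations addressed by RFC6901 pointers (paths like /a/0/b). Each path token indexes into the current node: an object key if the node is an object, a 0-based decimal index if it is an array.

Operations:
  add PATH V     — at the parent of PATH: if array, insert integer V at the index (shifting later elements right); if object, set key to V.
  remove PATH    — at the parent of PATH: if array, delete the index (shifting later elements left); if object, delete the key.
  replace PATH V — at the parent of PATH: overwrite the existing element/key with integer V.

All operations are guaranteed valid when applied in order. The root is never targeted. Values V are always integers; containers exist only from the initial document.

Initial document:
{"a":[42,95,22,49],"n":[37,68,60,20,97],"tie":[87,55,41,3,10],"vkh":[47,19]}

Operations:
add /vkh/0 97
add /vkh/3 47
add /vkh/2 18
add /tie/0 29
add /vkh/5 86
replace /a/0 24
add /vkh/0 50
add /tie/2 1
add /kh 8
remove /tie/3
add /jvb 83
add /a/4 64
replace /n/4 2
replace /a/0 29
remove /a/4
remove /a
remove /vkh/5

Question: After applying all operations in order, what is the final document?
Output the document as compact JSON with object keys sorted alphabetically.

After op 1 (add /vkh/0 97): {"a":[42,95,22,49],"n":[37,68,60,20,97],"tie":[87,55,41,3,10],"vkh":[97,47,19]}
After op 2 (add /vkh/3 47): {"a":[42,95,22,49],"n":[37,68,60,20,97],"tie":[87,55,41,3,10],"vkh":[97,47,19,47]}
After op 3 (add /vkh/2 18): {"a":[42,95,22,49],"n":[37,68,60,20,97],"tie":[87,55,41,3,10],"vkh":[97,47,18,19,47]}
After op 4 (add /tie/0 29): {"a":[42,95,22,49],"n":[37,68,60,20,97],"tie":[29,87,55,41,3,10],"vkh":[97,47,18,19,47]}
After op 5 (add /vkh/5 86): {"a":[42,95,22,49],"n":[37,68,60,20,97],"tie":[29,87,55,41,3,10],"vkh":[97,47,18,19,47,86]}
After op 6 (replace /a/0 24): {"a":[24,95,22,49],"n":[37,68,60,20,97],"tie":[29,87,55,41,3,10],"vkh":[97,47,18,19,47,86]}
After op 7 (add /vkh/0 50): {"a":[24,95,22,49],"n":[37,68,60,20,97],"tie":[29,87,55,41,3,10],"vkh":[50,97,47,18,19,47,86]}
After op 8 (add /tie/2 1): {"a":[24,95,22,49],"n":[37,68,60,20,97],"tie":[29,87,1,55,41,3,10],"vkh":[50,97,47,18,19,47,86]}
After op 9 (add /kh 8): {"a":[24,95,22,49],"kh":8,"n":[37,68,60,20,97],"tie":[29,87,1,55,41,3,10],"vkh":[50,97,47,18,19,47,86]}
After op 10 (remove /tie/3): {"a":[24,95,22,49],"kh":8,"n":[37,68,60,20,97],"tie":[29,87,1,41,3,10],"vkh":[50,97,47,18,19,47,86]}
After op 11 (add /jvb 83): {"a":[24,95,22,49],"jvb":83,"kh":8,"n":[37,68,60,20,97],"tie":[29,87,1,41,3,10],"vkh":[50,97,47,18,19,47,86]}
After op 12 (add /a/4 64): {"a":[24,95,22,49,64],"jvb":83,"kh":8,"n":[37,68,60,20,97],"tie":[29,87,1,41,3,10],"vkh":[50,97,47,18,19,47,86]}
After op 13 (replace /n/4 2): {"a":[24,95,22,49,64],"jvb":83,"kh":8,"n":[37,68,60,20,2],"tie":[29,87,1,41,3,10],"vkh":[50,97,47,18,19,47,86]}
After op 14 (replace /a/0 29): {"a":[29,95,22,49,64],"jvb":83,"kh":8,"n":[37,68,60,20,2],"tie":[29,87,1,41,3,10],"vkh":[50,97,47,18,19,47,86]}
After op 15 (remove /a/4): {"a":[29,95,22,49],"jvb":83,"kh":8,"n":[37,68,60,20,2],"tie":[29,87,1,41,3,10],"vkh":[50,97,47,18,19,47,86]}
After op 16 (remove /a): {"jvb":83,"kh":8,"n":[37,68,60,20,2],"tie":[29,87,1,41,3,10],"vkh":[50,97,47,18,19,47,86]}
After op 17 (remove /vkh/5): {"jvb":83,"kh":8,"n":[37,68,60,20,2],"tie":[29,87,1,41,3,10],"vkh":[50,97,47,18,19,86]}

Answer: {"jvb":83,"kh":8,"n":[37,68,60,20,2],"tie":[29,87,1,41,3,10],"vkh":[50,97,47,18,19,86]}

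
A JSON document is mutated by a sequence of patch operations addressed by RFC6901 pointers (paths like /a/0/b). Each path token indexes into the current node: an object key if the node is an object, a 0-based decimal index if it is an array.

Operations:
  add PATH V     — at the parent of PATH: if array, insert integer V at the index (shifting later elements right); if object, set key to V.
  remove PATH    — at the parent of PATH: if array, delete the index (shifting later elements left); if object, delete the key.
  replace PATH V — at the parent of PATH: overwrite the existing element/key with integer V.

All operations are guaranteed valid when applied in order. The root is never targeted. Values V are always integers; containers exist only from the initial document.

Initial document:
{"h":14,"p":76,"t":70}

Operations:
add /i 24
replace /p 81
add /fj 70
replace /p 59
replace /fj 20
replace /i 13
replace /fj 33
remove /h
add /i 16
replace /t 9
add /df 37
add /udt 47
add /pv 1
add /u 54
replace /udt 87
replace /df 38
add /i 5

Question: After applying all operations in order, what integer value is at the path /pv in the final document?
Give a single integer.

Answer: 1

Derivation:
After op 1 (add /i 24): {"h":14,"i":24,"p":76,"t":70}
After op 2 (replace /p 81): {"h":14,"i":24,"p":81,"t":70}
After op 3 (add /fj 70): {"fj":70,"h":14,"i":24,"p":81,"t":70}
After op 4 (replace /p 59): {"fj":70,"h":14,"i":24,"p":59,"t":70}
After op 5 (replace /fj 20): {"fj":20,"h":14,"i":24,"p":59,"t":70}
After op 6 (replace /i 13): {"fj":20,"h":14,"i":13,"p":59,"t":70}
After op 7 (replace /fj 33): {"fj":33,"h":14,"i":13,"p":59,"t":70}
After op 8 (remove /h): {"fj":33,"i":13,"p":59,"t":70}
After op 9 (add /i 16): {"fj":33,"i":16,"p":59,"t":70}
After op 10 (replace /t 9): {"fj":33,"i":16,"p":59,"t":9}
After op 11 (add /df 37): {"df":37,"fj":33,"i":16,"p":59,"t":9}
After op 12 (add /udt 47): {"df":37,"fj":33,"i":16,"p":59,"t":9,"udt":47}
After op 13 (add /pv 1): {"df":37,"fj":33,"i":16,"p":59,"pv":1,"t":9,"udt":47}
After op 14 (add /u 54): {"df":37,"fj":33,"i":16,"p":59,"pv":1,"t":9,"u":54,"udt":47}
After op 15 (replace /udt 87): {"df":37,"fj":33,"i":16,"p":59,"pv":1,"t":9,"u":54,"udt":87}
After op 16 (replace /df 38): {"df":38,"fj":33,"i":16,"p":59,"pv":1,"t":9,"u":54,"udt":87}
After op 17 (add /i 5): {"df":38,"fj":33,"i":5,"p":59,"pv":1,"t":9,"u":54,"udt":87}
Value at /pv: 1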